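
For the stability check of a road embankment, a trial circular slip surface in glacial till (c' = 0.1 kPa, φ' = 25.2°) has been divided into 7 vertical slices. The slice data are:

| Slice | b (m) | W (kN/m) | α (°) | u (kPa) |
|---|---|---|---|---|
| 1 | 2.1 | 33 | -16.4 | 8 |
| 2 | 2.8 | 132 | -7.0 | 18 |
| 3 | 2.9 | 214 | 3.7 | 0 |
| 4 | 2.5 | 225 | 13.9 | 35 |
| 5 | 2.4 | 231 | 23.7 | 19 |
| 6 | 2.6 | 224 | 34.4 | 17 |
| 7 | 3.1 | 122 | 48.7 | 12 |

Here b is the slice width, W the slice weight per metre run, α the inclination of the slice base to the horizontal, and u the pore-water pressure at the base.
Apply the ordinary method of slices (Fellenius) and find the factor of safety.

Ordinary method of slices: FS = Σ[c'·Δl_i + (W_i cosα_i − u_i·Δl_i)·tanφ'] / Σ W_i sinα_i, with Δl_i = b_i / cosα_i.
Slice 1: Δl = 2.1/cos(-16.4°) = 2.189 m; N'_1 = 33·cos(-16.4°) − 8·2.189 = 14.1; c'Δl = 0.22; W sinα = -9.3
Slice 2: Δl = 2.8/cos(-7.0°) = 2.821 m; N'_2 = 132·cos(-7.0°) − 18·2.821 = 80.2; c'Δl = 0.28; W sinα = -16.1
Slice 3: Δl = 2.9/cos3.7° = 2.906 m; N'_3 = 214·cos3.7° − 0·2.906 = 213.6; c'Δl = 0.29; W sinα = 13.8
Slice 4: Δl = 2.5/cos13.9° = 2.575 m; N'_4 = 225·cos13.9° − 35·2.575 = 128.3; c'Δl = 0.26; W sinα = 54.1
Slice 5: Δl = 2.4/cos23.7° = 2.621 m; N'_5 = 231·cos23.7° − 19·2.621 = 161.7; c'Δl = 0.26; W sinα = 92.8
Slice 6: Δl = 2.6/cos34.4° = 3.151 m; N'_6 = 224·cos34.4° − 17·3.151 = 131.3; c'Δl = 0.32; W sinα = 126.6
Slice 7: Δl = 3.1/cos48.7° = 4.697 m; N'_7 = 122·cos48.7° − 12·4.697 = 24.2; c'Δl = 0.47; W sinα = 91.7
Σc'Δl = 2.1 kN/m; ΣN' = 753.3 kN/m; ΣW sinα = 353.5 kN/m
Resisting = 2.1 + 753.3·tan25.2° = 2.1 + 354.5 = 356.6 kN/m
FS = 356.6 / 353.5 = 1.009

FS = 1.01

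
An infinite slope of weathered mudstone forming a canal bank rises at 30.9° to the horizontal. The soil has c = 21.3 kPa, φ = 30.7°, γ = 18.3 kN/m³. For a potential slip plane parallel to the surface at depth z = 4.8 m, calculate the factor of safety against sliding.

FS = 1.54

For an infinite slope with a slip plane parallel to the surface (no pore pressure): FS = [c + γz cos²β tanφ] / [γz sinβ cosβ].
γz = 18.3·4.8 = 87.84 kN/m²
Numerator = 21.3 + 87.84·cos²30.9°·tan30.7° = 21.3 + 87.84·0.7363·0.5938 = 59.701 kPa
Denominator = 87.84·sin30.9°·cos30.9° = 87.84·0.5135·0.8581 = 38.707 kPa
FS = 59.701 / 38.707 = 1.542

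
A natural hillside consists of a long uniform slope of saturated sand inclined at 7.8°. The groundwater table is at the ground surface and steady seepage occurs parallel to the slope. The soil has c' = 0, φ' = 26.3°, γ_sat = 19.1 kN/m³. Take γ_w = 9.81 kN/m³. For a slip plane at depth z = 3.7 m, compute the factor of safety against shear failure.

FS = 1.75

With seepage parallel to the slope and the water table at the surface, the effective normal stress on the slip plane uses the buoyant unit weight γ' = γ_sat − γ_w while the driving shear stress uses γ_sat:
FS = [c' + γ' z cos²β tanφ'] / [γ_sat z sinβ cosβ]
(For c' = 0 this reduces to FS = (γ'/γ_sat)·tanφ'/tanβ.)
γ' = 19.1 − 9.81 = 9.29 kN/m³
Numerator = 0.0 + 9.29·3.7·cos²7.8°·tan26.3° = 0.0 + 9.29·3.7·0.9816·0.4942 = 16.675 kPa
Denominator = 19.1·3.7·sin7.8°·cos7.8° = 19.1·3.7·0.1357·0.9907 = 9.502 kPa
FS = 16.675 / 9.502 = 1.755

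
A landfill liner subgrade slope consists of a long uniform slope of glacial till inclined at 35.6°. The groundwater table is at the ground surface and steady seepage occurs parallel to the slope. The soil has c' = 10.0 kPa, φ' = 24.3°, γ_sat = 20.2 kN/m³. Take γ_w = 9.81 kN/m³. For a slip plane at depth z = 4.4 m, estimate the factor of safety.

FS = 0.56

With seepage parallel to the slope and the water table at the surface, the effective normal stress on the slip plane uses the buoyant unit weight γ' = γ_sat − γ_w while the driving shear stress uses γ_sat:
FS = [c' + γ' z cos²β tanφ'] / [γ_sat z sinβ cosβ]
γ' = 20.2 − 9.81 = 10.39 kN/m³
Numerator = 10.0 + 10.39·4.4·cos²35.6°·tan24.3° = 10.0 + 10.39·4.4·0.6611·0.4515 = 23.647 kPa
Denominator = 20.2·4.4·sin35.6°·cos35.6° = 20.2·4.4·0.5821·0.8131 = 42.069 kPa
FS = 23.647 / 42.069 = 0.562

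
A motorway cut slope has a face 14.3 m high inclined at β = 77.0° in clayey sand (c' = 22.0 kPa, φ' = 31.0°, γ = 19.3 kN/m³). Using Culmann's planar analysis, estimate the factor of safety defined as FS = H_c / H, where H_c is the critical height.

H_c = (4c'/γ) · sinβ cosφ' / [1 − cos(β − φ')]
    = (4·22.0/19.3) · sin77.0°·cos31.0° / [1 − cos46.0°]
    = 4.560 · 0.8352 / 0.3053 = 12.47 m
FS = H_c / H = 12.47 / 14.3 = 0.872

FS = 0.87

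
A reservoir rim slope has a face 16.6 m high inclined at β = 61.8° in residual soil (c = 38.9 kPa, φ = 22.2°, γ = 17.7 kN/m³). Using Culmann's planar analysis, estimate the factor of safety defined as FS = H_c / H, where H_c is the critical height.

FS = 1.88

H_c = (4c/γ) · sinβ cosφ / [1 − cos(β − φ)]
    = (4·38.9/17.7) · sin61.8°·cos22.2° / [1 − cos39.6°]
    = 8.791 · 0.8160 / 0.2295 = 31.26 m
FS = H_c / H = 31.26 / 16.6 = 1.883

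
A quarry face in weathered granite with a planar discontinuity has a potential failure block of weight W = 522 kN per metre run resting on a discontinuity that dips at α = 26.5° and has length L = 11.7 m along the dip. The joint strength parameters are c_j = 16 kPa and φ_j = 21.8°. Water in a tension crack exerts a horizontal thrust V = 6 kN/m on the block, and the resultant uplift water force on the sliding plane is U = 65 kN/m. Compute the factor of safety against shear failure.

FS = 1.46

Resolving the block weight along and normal to the plane and applying the Mohr–Coulomb strength on the joint:
N' = W cosα − U − V sinα = 522·cos26.5° − 65 − 6·sin26.5° = 399.5 kN/m
Driving force T = W sinα + V cosα = 522·sin26.5° + 6·cos26.5° = 238.3 kN/m
Resisting force R = c_j·L + N'·tanφ_j = 16·11.7 + 399.5·tan21.8° = 187.2 + 159.8 = 347.0 kN/m
FS = R / T = 347.0 / 238.3 = 1.456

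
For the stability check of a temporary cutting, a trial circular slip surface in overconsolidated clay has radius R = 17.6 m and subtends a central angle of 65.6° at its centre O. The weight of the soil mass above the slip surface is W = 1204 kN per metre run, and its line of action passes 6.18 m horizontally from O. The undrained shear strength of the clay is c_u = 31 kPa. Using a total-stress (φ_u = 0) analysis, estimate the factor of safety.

Taking moments about the centre O, the resisting moment is provided by the undrained shear strength acting along the arc:
Arc length L_a = R·θ = 17.6·(65.6°·π/180) = 17.6·1.1449 = 20.15 m
M_R = c_u·L_a·R = 31·20.15·17.6 = 10994.3 kN·m/m
M_D = W·d = 1204·6.18 = 7440.7 kN·m/m
FS = M_R / M_D = 10994.3 / 7440.7 = 1.478

FS = 1.48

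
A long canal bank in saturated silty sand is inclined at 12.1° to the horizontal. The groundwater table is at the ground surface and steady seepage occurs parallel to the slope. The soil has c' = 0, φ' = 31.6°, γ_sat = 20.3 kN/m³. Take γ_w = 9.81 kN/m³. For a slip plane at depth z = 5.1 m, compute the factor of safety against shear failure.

With seepage parallel to the slope and the water table at the surface, the effective normal stress on the slip plane uses the buoyant unit weight γ' = γ_sat − γ_w while the driving shear stress uses γ_sat:
FS = [c' + γ' z cos²β tanφ'] / [γ_sat z sinβ cosβ]
(For c' = 0 this reduces to FS = (γ'/γ_sat)·tanφ'/tanβ.)
γ' = 20.3 − 9.81 = 10.49 kN/m³
Numerator = 0.0 + 10.49·5.1·cos²12.1°·tan31.6° = 0.0 + 10.49·5.1·0.9561·0.6152 = 31.467 kPa
Denominator = 20.3·5.1·sin12.1°·cos12.1° = 20.3·5.1·0.2096·0.9778 = 21.220 kPa
FS = 31.467 / 21.220 = 1.483

FS = 1.48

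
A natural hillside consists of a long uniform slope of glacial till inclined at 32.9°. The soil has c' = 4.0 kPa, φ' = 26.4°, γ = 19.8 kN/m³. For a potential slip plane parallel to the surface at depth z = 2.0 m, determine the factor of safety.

FS = 0.99

For an infinite slope with a slip plane parallel to the surface (no pore pressure): FS = [c' + γz cos²β tanφ'] / [γz sinβ cosβ].
γz = 19.8·2.0 = 39.60 kN/m²
Numerator = 4.0 + 39.60·cos²32.9°·tan26.4° = 4.0 + 39.60·0.7050·0.4964 = 17.858 kPa
Denominator = 39.60·sin32.9°·cos32.9° = 39.60·0.5432·0.8396 = 18.060 kPa
FS = 17.858 / 18.060 = 0.989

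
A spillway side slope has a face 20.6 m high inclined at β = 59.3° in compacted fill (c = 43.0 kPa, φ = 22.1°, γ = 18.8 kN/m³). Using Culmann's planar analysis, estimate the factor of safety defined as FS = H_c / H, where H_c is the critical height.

H_c = (4c/γ) · sinβ cosφ / [1 − cos(β − φ)]
    = (4·43.0/18.8) · sin59.3°·cos22.1° / [1 − cos37.2°]
    = 9.149 · 0.7967 / 0.2035 = 35.82 m
FS = H_c / H = 35.82 / 20.6 = 1.739

FS = 1.74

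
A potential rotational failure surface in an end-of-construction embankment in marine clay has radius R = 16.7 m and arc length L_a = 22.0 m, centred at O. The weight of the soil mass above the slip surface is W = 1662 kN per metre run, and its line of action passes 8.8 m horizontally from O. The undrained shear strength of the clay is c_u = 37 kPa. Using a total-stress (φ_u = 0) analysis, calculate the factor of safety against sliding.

Taking moments about the centre O, the resisting moment is provided by the undrained shear strength acting along the arc:
M_R = c_u·L_a·R = 37·22.00·16.7 = 13593.8 kN·m/m
M_D = W·d = 1662·8.8 = 14625.6 kN·m/m
FS = M_R / M_D = 13593.8 / 14625.6 = 0.929

FS = 0.93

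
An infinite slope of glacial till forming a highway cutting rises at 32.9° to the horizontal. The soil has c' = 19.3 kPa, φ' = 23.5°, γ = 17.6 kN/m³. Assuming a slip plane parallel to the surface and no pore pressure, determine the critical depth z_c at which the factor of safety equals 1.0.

z_c = 7.33 m

Setting FS = 1.00 in FS = [c' + γz cos²β tanφ'] / [γz sinβ cosβ] and solving for z:
z = c' / [γ cosβ (FS·sinβ − cosβ·tanφ')]
  = 19.3 / [17.6·cos32.9°·(1.00·sin32.9° − cos32.9°·tan23.5°)]
  = 19.3 / [17.6·0.8396·(1.00·0.5432 − 0.8396·0.4348)]
  = 19.3 / 2.6318 = 7.333 m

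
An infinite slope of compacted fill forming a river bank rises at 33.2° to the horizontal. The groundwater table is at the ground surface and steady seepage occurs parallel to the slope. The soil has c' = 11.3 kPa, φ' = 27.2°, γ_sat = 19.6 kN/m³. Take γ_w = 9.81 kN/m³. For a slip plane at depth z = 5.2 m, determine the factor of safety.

FS = 0.63

With seepage parallel to the slope and the water table at the surface, the effective normal stress on the slip plane uses the buoyant unit weight γ' = γ_sat − γ_w while the driving shear stress uses γ_sat:
FS = [c' + γ' z cos²β tanφ'] / [γ_sat z sinβ cosβ]
γ' = 19.6 − 9.81 = 9.79 kN/m³
Numerator = 11.3 + 9.79·5.2·cos²33.2°·tan27.2° = 11.3 + 9.79·5.2·0.7002·0.5139 = 29.619 kPa
Denominator = 19.6·5.2·sin33.2°·cos33.2° = 19.6·5.2·0.5476·0.8368 = 46.698 kPa
FS = 29.619 / 46.698 = 0.634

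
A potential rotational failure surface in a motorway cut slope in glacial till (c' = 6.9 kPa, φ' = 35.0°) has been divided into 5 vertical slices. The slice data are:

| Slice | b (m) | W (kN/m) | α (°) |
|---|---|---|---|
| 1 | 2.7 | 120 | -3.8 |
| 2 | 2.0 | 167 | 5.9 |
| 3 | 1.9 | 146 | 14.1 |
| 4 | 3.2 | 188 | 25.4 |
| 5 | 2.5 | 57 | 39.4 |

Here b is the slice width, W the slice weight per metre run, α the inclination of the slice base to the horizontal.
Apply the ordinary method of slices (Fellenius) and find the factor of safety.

Ordinary method of slices: FS = Σ[c'·Δl_i + (W_i cosα_i)·tanφ'] / Σ W_i sinα_i, with Δl_i = b_i / cosα_i.
Slice 1: Δl = 2.7/cos(-3.8°) = 2.706 m; N'_1 = 120·cos(-3.8°) = 119.7; c'Δl = 18.67; W sinα = -8.0
Slice 2: Δl = 2.0/cos5.9° = 2.011 m; N'_2 = 167·cos5.9° = 166.1; c'Δl = 13.87; W sinα = 17.2
Slice 3: Δl = 1.9/cos14.1° = 1.959 m; N'_3 = 146·cos14.1° = 141.6; c'Δl = 13.52; W sinα = 35.6
Slice 4: Δl = 3.2/cos25.4° = 3.542 m; N'_4 = 188·cos25.4° = 169.8; c'Δl = 24.44; W sinα = 80.6
Slice 5: Δl = 2.5/cos39.4° = 3.235 m; N'_5 = 57·cos39.4° = 44.0; c'Δl = 22.32; W sinα = 36.2
Σc'Δl = 92.8 kN/m; ΣN' = 641.3 kN/m; ΣW sinα = 161.6 kN/m
Resisting = 92.8 + 641.3·tan35.0° = 92.8 + 449.1 = 541.9 kN/m
FS = 541.9 / 161.6 = 3.353

FS = 3.35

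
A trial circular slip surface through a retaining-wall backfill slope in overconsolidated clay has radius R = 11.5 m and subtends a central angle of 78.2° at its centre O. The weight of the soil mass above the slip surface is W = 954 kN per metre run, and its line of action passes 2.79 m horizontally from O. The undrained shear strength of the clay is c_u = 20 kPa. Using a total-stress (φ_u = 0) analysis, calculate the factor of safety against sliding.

Taking moments about the centre O, the resisting moment is provided by the undrained shear strength acting along the arc:
Arc length L_a = R·θ = 11.5·(78.2°·π/180) = 11.5·1.3648 = 15.70 m
M_R = c_u·L_a·R = 20·15.70·11.5 = 3610.0 kN·m/m
M_D = W·d = 954·2.79 = 2661.7 kN·m/m
FS = M_R / M_D = 3610.0 / 2661.7 = 1.356

FS = 1.36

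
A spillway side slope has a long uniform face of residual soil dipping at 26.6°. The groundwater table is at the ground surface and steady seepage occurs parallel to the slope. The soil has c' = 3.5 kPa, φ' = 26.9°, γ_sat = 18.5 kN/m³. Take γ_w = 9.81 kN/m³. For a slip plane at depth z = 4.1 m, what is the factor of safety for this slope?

With seepage parallel to the slope and the water table at the surface, the effective normal stress on the slip plane uses the buoyant unit weight γ' = γ_sat − γ_w while the driving shear stress uses γ_sat:
FS = [c' + γ' z cos²β tanφ'] / [γ_sat z sinβ cosβ]
γ' = 18.5 − 9.81 = 8.69 kN/m³
Numerator = 3.5 + 8.69·4.1·cos²26.6°·tan26.9° = 3.5 + 8.69·4.1·0.7995·0.5073 = 17.952 kPa
Denominator = 18.5·4.1·sin26.6°·cos26.6° = 18.5·4.1·0.4478·0.8942 = 30.368 kPa
FS = 17.952 / 30.368 = 0.591

FS = 0.59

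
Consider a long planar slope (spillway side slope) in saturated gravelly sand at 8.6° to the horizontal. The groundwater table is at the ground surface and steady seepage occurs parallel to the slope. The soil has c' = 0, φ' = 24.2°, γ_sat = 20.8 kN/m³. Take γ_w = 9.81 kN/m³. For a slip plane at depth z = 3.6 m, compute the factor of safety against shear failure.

FS = 1.57

With seepage parallel to the slope and the water table at the surface, the effective normal stress on the slip plane uses the buoyant unit weight γ' = γ_sat − γ_w while the driving shear stress uses γ_sat:
FS = [c' + γ' z cos²β tanφ'] / [γ_sat z sinβ cosβ]
(For c' = 0 this reduces to FS = (γ'/γ_sat)·tanφ'/tanβ.)
γ' = 20.8 − 9.81 = 10.99 kN/m³
Numerator = 0.0 + 10.99·3.6·cos²8.6°·tan24.2° = 0.0 + 10.99·3.6·0.9776·0.4494 = 17.383 kPa
Denominator = 20.8·3.6·sin8.6°·cos8.6° = 20.8·3.6·0.1495·0.9888 = 11.071 kPa
FS = 17.383 / 11.071 = 1.570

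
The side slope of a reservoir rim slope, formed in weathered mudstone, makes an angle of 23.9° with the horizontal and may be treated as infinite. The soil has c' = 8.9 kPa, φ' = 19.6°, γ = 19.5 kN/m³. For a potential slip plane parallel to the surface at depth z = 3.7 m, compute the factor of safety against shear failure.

For an infinite slope with a slip plane parallel to the surface (no pore pressure): FS = [c' + γz cos²β tanφ'] / [γz sinβ cosβ].
γz = 19.5·3.7 = 72.15 kN/m²
Numerator = 8.9 + 72.15·cos²23.9°·tan19.6° = 8.9 + 72.15·0.8359·0.3561 = 30.374 kPa
Denominator = 72.15·sin23.9°·cos23.9° = 72.15·0.4051·0.9143 = 26.725 kPa
FS = 30.374 / 26.725 = 1.137

FS = 1.14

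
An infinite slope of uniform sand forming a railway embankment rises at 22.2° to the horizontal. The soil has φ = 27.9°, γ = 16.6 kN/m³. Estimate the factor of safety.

For a dry cohesionless infinite slope the factor of safety is FS = tanφ / tanβ.
FS = tan27.9° / tan22.2° = 0.5295 / 0.4081 = 1.297

FS = 1.30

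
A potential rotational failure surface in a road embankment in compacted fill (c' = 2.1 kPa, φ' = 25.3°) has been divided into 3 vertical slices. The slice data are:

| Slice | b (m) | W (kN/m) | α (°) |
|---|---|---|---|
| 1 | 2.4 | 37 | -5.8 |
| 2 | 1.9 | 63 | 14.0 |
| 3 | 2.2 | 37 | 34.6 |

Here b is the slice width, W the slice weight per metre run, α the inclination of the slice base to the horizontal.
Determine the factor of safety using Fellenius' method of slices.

Ordinary method of slices: FS = Σ[c'·Δl_i + (W_i cosα_i)·tanφ'] / Σ W_i sinα_i, with Δl_i = b_i / cosα_i.
Slice 1: Δl = 2.4/cos(-5.8°) = 2.412 m; N'_1 = 37·cos(-5.8°) = 36.8; c'Δl = 5.07; W sinα = -3.7
Slice 2: Δl = 1.9/cos14.0° = 1.958 m; N'_2 = 63·cos14.0° = 61.1; c'Δl = 4.11; W sinα = 15.2
Slice 3: Δl = 2.2/cos34.6° = 2.673 m; N'_3 = 37·cos34.6° = 30.5; c'Δl = 5.61; W sinα = 21.0
Σc'Δl = 14.8 kN/m; ΣN' = 128.4 kN/m; ΣW sinα = 32.5 kN/m
Resisting = 14.8 + 128.4·tan25.3° = 14.8 + 60.7 = 75.5 kN/m
FS = 75.5 / 32.5 = 2.322

FS = 2.32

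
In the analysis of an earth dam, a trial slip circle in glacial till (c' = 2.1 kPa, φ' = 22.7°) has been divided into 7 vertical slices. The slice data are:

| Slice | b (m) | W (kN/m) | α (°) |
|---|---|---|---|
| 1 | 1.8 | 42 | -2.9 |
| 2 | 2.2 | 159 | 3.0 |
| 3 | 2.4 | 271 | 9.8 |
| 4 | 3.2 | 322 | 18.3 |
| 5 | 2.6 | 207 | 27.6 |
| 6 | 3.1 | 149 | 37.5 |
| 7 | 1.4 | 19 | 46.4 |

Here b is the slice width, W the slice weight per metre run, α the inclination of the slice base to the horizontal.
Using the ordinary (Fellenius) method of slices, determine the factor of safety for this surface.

Ordinary method of slices: FS = Σ[c'·Δl_i + (W_i cosα_i)·tanφ'] / Σ W_i sinα_i, with Δl_i = b_i / cosα_i.
Slice 1: Δl = 1.8/cos(-2.9°) = 1.802 m; N'_1 = 42·cos(-2.9°) = 41.9; c'Δl = 3.78; W sinα = -2.1
Slice 2: Δl = 2.2/cos3.0° = 2.203 m; N'_2 = 159·cos3.0° = 158.8; c'Δl = 4.63; W sinα = 8.3
Slice 3: Δl = 2.4/cos9.8° = 2.436 m; N'_3 = 271·cos9.8° = 267.0; c'Δl = 5.11; W sinα = 46.1
Slice 4: Δl = 3.2/cos18.3° = 3.370 m; N'_4 = 322·cos18.3° = 305.7; c'Δl = 7.08; W sinα = 101.1
Slice 5: Δl = 2.6/cos27.6° = 2.934 m; N'_5 = 207·cos27.6° = 183.4; c'Δl = 6.16; W sinα = 95.9
Slice 6: Δl = 3.1/cos37.5° = 3.907 m; N'_6 = 149·cos37.5° = 118.2; c'Δl = 8.21; W sinα = 90.7
Slice 7: Δl = 1.4/cos46.4° = 2.030 m; N'_7 = 19·cos46.4° = 13.1; c'Δl = 4.26; W sinα = 13.8
Σc'Δl = 39.2 kN/m; ΣN' = 1088.2 kN/m; ΣW sinα = 353.8 kN/m
Resisting = 39.2 + 1088.2·tan22.7° = 39.2 + 455.2 = 494.5 kN/m
FS = 494.5 / 353.8 = 1.398

FS = 1.40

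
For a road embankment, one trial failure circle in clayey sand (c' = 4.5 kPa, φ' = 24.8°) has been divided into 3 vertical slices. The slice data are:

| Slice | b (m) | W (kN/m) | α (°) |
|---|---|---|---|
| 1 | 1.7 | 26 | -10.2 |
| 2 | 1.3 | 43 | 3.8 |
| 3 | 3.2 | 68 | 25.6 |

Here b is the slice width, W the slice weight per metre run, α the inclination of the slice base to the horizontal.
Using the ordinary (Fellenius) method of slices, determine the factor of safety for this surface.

Ordinary method of slices: FS = Σ[c'·Δl_i + (W_i cosα_i)·tanφ'] / Σ W_i sinα_i, with Δl_i = b_i / cosα_i.
Slice 1: Δl = 1.7/cos(-10.2°) = 1.727 m; N'_1 = 26·cos(-10.2°) = 25.6; c'Δl = 7.77; W sinα = -4.6
Slice 2: Δl = 1.3/cos3.8° = 1.303 m; N'_2 = 43·cos3.8° = 42.9; c'Δl = 5.86; W sinα = 2.8
Slice 3: Δl = 3.2/cos25.6° = 3.548 m; N'_3 = 68·cos25.6° = 61.3; c'Δl = 15.97; W sinα = 29.4
Σc'Δl = 29.6 kN/m; ΣN' = 129.8 kN/m; ΣW sinα = 27.6 kN/m
Resisting = 29.6 + 129.8·tan24.8° = 29.6 + 60.0 = 89.6 kN/m
FS = 89.6 / 27.6 = 3.243

FS = 3.24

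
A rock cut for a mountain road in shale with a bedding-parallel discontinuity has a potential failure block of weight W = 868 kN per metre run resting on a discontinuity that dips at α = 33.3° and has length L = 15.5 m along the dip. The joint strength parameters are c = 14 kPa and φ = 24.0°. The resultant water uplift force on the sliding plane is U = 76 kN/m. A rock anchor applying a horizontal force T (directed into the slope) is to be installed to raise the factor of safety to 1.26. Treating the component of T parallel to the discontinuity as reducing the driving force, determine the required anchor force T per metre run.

T = 73 kN/m

Resolving forces along and normal to the sliding plane, with the horizontal anchor force T adding T·sinα to the effective normal force and T·cosα acting up the plane against the driving force:
FS = [cL + (W cosα − U + T sinα) tanφ] / [W sinα − T cosα]
Without the anchor: N' = 649.5 kN/m, driving T_d = 476.6 kN/m, resisting R = 14·15.5 + 649.5·tan24.0° = 506.2 kN/m, FS = 1.06.
Setting FS = 1.26 and solving for T:
1.26·(476.6 − T cos33.3°) = 506.2 + T sin33.3°·tan24.0°
T·(sin33.3°·tan24.0° + 1.26·cos33.3°) = 1.26·476.6 − 506.2
T·(0.5490·0.4452 + 1.26·0.8358) = 600.5 − 506.2 = 94.3
T·1.2976 = 94.3
T = 72.7 kN/m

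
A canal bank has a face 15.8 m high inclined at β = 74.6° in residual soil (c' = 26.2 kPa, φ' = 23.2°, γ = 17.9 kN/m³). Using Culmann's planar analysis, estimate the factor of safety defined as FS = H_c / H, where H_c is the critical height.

H_c = (4c'/γ) · sinβ cosφ' / [1 − cos(β − φ')]
    = (4·26.2/17.9) · sin74.6°·cos23.2° / [1 − cos51.4°]
    = 5.855 · 0.8861 / 0.3761 = 13.79 m
FS = H_c / H = 13.79 / 15.8 = 0.873

FS = 0.87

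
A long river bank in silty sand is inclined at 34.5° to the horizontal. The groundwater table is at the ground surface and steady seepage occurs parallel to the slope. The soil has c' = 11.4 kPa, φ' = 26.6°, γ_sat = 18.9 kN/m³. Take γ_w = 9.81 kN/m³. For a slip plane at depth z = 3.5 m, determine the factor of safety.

With seepage parallel to the slope and the water table at the surface, the effective normal stress on the slip plane uses the buoyant unit weight γ' = γ_sat − γ_w while the driving shear stress uses γ_sat:
FS = [c' + γ' z cos²β tanφ'] / [γ_sat z sinβ cosβ]
γ' = 18.9 − 9.81 = 9.09 kN/m³
Numerator = 11.4 + 9.09·3.5·cos²34.5°·tan26.6° = 11.4 + 9.09·3.5·0.6792·0.5008 = 22.221 kPa
Denominator = 18.9·3.5·sin34.5°·cos34.5° = 18.9·3.5·0.5664·0.8241 = 30.878 kPa
FS = 22.221 / 30.878 = 0.720

FS = 0.72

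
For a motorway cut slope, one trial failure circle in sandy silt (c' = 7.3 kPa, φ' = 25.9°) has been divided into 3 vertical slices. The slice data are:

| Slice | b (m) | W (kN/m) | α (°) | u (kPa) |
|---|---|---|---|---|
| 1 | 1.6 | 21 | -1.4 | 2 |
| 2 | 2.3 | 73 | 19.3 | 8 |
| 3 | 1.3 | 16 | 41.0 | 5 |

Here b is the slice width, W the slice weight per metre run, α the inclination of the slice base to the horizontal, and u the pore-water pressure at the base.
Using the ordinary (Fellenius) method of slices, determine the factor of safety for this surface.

Ordinary method of slices: FS = Σ[c'·Δl_i + (W_i cosα_i − u_i·Δl_i)·tanφ'] / Σ W_i sinα_i, with Δl_i = b_i / cosα_i.
Slice 1: Δl = 1.6/cos(-1.4°) = 1.600 m; N'_1 = 21·cos(-1.4°) − 2·1.600 = 17.8; c'Δl = 11.68; W sinα = -0.5
Slice 2: Δl = 2.3/cos19.3° = 2.437 m; N'_2 = 73·cos19.3° − 8·2.437 = 49.4; c'Δl = 17.79; W sinα = 24.1
Slice 3: Δl = 1.3/cos41.0° = 1.723 m; N'_3 = 16·cos41.0° − 5·1.723 = 3.5; c'Δl = 12.57; W sinα = 10.5
Σc'Δl = 42.0 kN/m; ΣN' = 70.7 kN/m; ΣW sinα = 34.1 kN/m
Resisting = 42.0 + 70.7·tan25.9° = 42.0 + 34.3 = 76.4 kN/m
FS = 76.4 / 34.1 = 2.238

FS = 2.24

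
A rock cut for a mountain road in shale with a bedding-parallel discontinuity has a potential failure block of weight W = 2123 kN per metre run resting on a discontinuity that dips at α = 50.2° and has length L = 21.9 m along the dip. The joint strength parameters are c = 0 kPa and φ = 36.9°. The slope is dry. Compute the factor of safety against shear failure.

Resolving the block weight along and normal to the plane and applying the Mohr–Coulomb strength on the joint:
N' = W cosα = 2123·cos50.2° = 1359.0 kN/m
Driving force T = W sinα = 2123·sin50.2° = 1631.1 kN/m
Resisting force R = c·L + N'·tanφ = 0·21.9 + 1359.0·tan36.9° = 0.0 + 1020.3 = 1020.3 kN/m
FS = R / T = 1020.3 / 1631.1 = 0.626

FS = 0.63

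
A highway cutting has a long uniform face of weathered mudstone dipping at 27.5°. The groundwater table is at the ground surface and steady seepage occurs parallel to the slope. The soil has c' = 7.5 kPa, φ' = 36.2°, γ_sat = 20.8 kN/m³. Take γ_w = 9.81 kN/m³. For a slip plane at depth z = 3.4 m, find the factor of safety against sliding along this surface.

With seepage parallel to the slope and the water table at the surface, the effective normal stress on the slip plane uses the buoyant unit weight γ' = γ_sat − γ_w while the driving shear stress uses γ_sat:
FS = [c' + γ' z cos²β tanφ'] / [γ_sat z sinβ cosβ]
γ' = 20.8 − 9.81 = 10.99 kN/m³
Numerator = 7.5 + 10.99·3.4·cos²27.5°·tan36.2° = 7.5 + 10.99·3.4·0.7868·0.7319 = 29.017 kPa
Denominator = 20.8·3.4·sin27.5°·cos27.5° = 20.8·3.4·0.4617·0.8870 = 28.965 kPa
FS = 29.017 / 28.965 = 1.002

FS = 1.00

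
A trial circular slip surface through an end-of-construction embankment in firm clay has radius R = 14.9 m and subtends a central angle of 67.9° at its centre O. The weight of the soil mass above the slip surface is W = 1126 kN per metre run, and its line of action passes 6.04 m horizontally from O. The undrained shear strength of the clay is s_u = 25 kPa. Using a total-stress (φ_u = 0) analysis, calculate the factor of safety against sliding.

FS = 0.97

Taking moments about the centre O, the resisting moment is provided by the undrained shear strength acting along the arc:
Arc length L_a = R·θ = 14.9·(67.9°·π/180) = 14.9·1.1851 = 17.66 m
M_R = s_u·L_a·R = 25·17.66·14.9 = 6577.5 kN·m/m
M_D = W·d = 1126·6.04 = 6801.0 kN·m/m
FS = M_R / M_D = 6577.5 / 6801.0 = 0.967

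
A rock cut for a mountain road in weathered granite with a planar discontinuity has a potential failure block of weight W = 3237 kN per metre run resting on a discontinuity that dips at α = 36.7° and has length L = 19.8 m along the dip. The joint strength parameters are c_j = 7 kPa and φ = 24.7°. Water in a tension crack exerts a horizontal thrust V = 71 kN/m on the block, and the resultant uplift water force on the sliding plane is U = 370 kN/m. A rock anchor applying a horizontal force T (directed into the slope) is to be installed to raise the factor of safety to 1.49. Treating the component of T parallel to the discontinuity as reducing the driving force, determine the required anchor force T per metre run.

T = 1242 kN/m

Resolving forces along and normal to the sliding plane, with the horizontal anchor force T adding T·sinα to the effective normal force and T·cosα acting up the plane against the driving force:
FS = [c_jL + (W cosα − U − V sinα + T sinα) tanφ] / [W sinα + V cosα − T cosα]
Without the anchor: N' = 2182.9 kN/m, driving T_d = 1991.4 kN/m, resisting R = 7·19.8 + 2182.9·tan24.7° = 1142.6 kN/m, FS = 0.57.
Setting FS = 1.49 and solving for T:
1.49·(1991.4 − T cos36.7°) = 1142.6 + T sin36.7°·tan24.7°
T·(sin36.7°·tan24.7° + 1.49·cos36.7°) = 1.49·1991.4 − 1142.6
T·(0.5976·0.4599 + 1.49·0.8018) = 2967.2 − 1142.6 = 1824.6
T·1.4695 = 1824.6
T = 1241.6 kN/m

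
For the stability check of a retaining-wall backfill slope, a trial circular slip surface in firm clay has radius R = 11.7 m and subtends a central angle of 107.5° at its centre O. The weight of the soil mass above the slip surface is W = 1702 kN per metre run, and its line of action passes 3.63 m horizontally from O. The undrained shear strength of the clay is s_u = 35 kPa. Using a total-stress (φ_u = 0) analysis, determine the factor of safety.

Taking moments about the centre O, the resisting moment is provided by the undrained shear strength acting along the arc:
Arc length L_a = R·θ = 11.7·(107.5°·π/180) = 11.7·1.8762 = 21.95 m
M_R = s_u·L_a·R = 35·21.95·11.7 = 8989.3 kN·m/m
M_D = W·d = 1702·3.63 = 6178.3 kN·m/m
FS = M_R / M_D = 8989.3 / 6178.3 = 1.455

FS = 1.45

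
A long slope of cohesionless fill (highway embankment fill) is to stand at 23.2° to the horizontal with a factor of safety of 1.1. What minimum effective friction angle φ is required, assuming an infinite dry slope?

φ = 25.2°

FS = tanφ/tanβ ⇒ tanφ = FS · tanβ = 1.1 · tan23.2° = 0.4715
φ = arctan(0.4715) = 25.24°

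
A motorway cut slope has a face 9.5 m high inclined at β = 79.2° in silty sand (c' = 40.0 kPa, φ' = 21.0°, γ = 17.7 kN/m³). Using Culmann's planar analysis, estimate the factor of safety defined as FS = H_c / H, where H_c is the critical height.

H_c = (4c'/γ) · sinβ cosφ' / [1 − cos(β − φ')]
    = (4·40.0/17.7) · sin79.2°·cos21.0° / [1 − cos58.2°]
    = 9.040 · 0.9170 / 0.4730 = 17.52 m
FS = H_c / H = 17.52 / 9.5 = 1.845

FS = 1.84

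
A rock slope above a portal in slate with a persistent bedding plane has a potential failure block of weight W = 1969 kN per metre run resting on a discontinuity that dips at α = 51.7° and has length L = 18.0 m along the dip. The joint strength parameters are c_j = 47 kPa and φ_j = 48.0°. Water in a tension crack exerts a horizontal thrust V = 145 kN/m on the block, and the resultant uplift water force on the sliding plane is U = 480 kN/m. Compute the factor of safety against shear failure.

Resolving the block weight along and normal to the plane and applying the Mohr–Coulomb strength on the joint:
N' = W cosα − U − V sinα = 1969·cos51.7° − 480 − 145·sin51.7° = 626.6 kN/m
Driving force T = W sinα + V cosα = 1969·sin51.7° + 145·cos51.7° = 1635.1 kN/m
Resisting force R = c_j·L + N'·tanφ_j = 47·18.0 + 626.6·tan48.0° = 846.0 + 695.9 = 1541.9 kN/m
FS = R / T = 1541.9 / 1635.1 = 0.943

FS = 0.94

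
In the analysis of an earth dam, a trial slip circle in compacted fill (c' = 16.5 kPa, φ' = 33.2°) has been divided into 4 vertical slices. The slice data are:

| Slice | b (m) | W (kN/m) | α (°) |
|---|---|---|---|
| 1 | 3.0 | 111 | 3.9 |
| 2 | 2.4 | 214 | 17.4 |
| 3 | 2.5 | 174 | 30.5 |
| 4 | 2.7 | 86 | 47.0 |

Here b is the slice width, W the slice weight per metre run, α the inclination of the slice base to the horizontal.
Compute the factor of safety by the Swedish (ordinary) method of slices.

FS = 2.46

Ordinary method of slices: FS = Σ[c'·Δl_i + (W_i cosα_i)·tanφ'] / Σ W_i sinα_i, with Δl_i = b_i / cosα_i.
Slice 1: Δl = 3.0/cos3.9° = 3.007 m; N'_1 = 111·cos3.9° = 110.7; c'Δl = 49.61; W sinα = 7.5
Slice 2: Δl = 2.4/cos17.4° = 2.515 m; N'_2 = 214·cos17.4° = 204.2; c'Δl = 41.50; W sinα = 64.0
Slice 3: Δl = 2.5/cos30.5° = 2.901 m; N'_3 = 174·cos30.5° = 149.9; c'Δl = 47.87; W sinα = 88.3
Slice 4: Δl = 2.7/cos47.0° = 3.959 m; N'_4 = 86·cos47.0° = 58.7; c'Δl = 65.32; W sinα = 62.9
Σc'Δl = 204.3 kN/m; ΣN' = 523.5 kN/m; ΣW sinα = 222.8 kN/m
Resisting = 204.3 + 523.5·tan33.2° = 204.3 + 342.6 = 546.9 kN/m
FS = 546.9 / 222.8 = 2.455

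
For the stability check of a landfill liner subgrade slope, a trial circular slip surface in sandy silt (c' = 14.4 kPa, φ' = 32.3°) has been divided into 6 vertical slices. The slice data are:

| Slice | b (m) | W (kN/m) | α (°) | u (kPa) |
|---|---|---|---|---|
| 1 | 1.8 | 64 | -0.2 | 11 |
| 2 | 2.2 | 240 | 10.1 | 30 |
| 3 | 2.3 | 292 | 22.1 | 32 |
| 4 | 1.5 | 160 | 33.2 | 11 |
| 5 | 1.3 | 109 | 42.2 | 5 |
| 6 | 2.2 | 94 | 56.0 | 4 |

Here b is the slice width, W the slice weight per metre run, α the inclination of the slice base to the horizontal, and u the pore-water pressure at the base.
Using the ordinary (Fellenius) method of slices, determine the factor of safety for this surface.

Ordinary method of slices: FS = Σ[c'·Δl_i + (W_i cosα_i − u_i·Δl_i)·tanφ'] / Σ W_i sinα_i, with Δl_i = b_i / cosα_i.
Slice 1: Δl = 1.8/cos(-0.2°) = 1.800 m; N'_1 = 64·cos(-0.2°) − 11·1.800 = 44.2; c'Δl = 25.92; W sinα = -0.2
Slice 2: Δl = 2.2/cos10.1° = 2.235 m; N'_2 = 240·cos10.1° − 30·2.235 = 169.2; c'Δl = 32.18; W sinα = 42.1
Slice 3: Δl = 2.3/cos22.1° = 2.482 m; N'_3 = 292·cos22.1° − 32·2.482 = 191.1; c'Δl = 35.75; W sinα = 109.9
Slice 4: Δl = 1.5/cos33.2° = 1.793 m; N'_4 = 160·cos33.2° − 11·1.793 = 114.2; c'Δl = 25.81; W sinα = 87.6
Slice 5: Δl = 1.3/cos42.2° = 1.755 m; N'_5 = 109·cos42.2° − 5·1.755 = 72.0; c'Δl = 25.27; W sinα = 73.2
Slice 6: Δl = 2.2/cos56.0° = 3.934 m; N'_6 = 94·cos56.0° − 4·3.934 = 36.8; c'Δl = 56.65; W sinα = 77.9
Σc'Δl = 201.6 kN/m; ΣN' = 627.5 kN/m; ΣW sinα = 390.5 kN/m
Resisting = 201.6 + 627.5·tan32.3° = 201.6 + 396.7 = 598.3 kN/m
FS = 598.3 / 390.5 = 1.532

FS = 1.53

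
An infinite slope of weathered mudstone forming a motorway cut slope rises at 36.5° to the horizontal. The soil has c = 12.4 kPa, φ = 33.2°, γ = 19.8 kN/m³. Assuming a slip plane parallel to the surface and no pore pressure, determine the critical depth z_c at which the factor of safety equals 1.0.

z_c = 11.32 m

Setting FS = 1.00 in FS = [c + γz cos²β tanφ] / [γz sinβ cosβ] and solving for z:
z = c / [γ cosβ (FS·sinβ − cosβ·tanφ)]
  = 12.4 / [19.8·cos36.5°·(1.00·sin36.5° − cos36.5°·tan33.2°)]
  = 12.4 / [19.8·0.8039·(1.00·0.5948 − 0.8039·0.6544)]
  = 12.4 / 1.0949 = 11.325 m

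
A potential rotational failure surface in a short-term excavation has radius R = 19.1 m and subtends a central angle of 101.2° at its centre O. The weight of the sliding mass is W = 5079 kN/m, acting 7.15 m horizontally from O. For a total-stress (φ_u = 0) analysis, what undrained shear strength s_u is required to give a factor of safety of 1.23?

FS = s_u·L_a·R / (W·d), so s_u = FS·W·d / (L_a·R).
Arc length L_a = R·θ = 19.1·(101.2°·π/180) = 19.1·1.7663 = 33.74 m
s_u = 1.23·5079·7.15 / (33.74·19.1) = 44667.3 / 644.35 = 69.32 kPa

s_u = 69.3 kPa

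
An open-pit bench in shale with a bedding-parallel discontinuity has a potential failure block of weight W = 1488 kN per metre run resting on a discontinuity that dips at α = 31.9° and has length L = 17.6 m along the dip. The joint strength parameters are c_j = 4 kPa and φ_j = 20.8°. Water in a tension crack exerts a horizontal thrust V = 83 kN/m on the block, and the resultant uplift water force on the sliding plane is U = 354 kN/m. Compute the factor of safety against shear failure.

FS = 0.47

Resolving the block weight along and normal to the plane and applying the Mohr–Coulomb strength on the joint:
N' = W cosα − U − V sinα = 1488·cos31.9° − 354 − 83·sin31.9° = 865.4 kN/m
Driving force T = W sinα + V cosα = 1488·sin31.9° + 83·cos31.9° = 856.8 kN/m
Resisting force R = c_j·L + N'·tanφ_j = 4·17.6 + 865.4·tan20.8° = 70.4 + 328.7 = 399.1 kN/m
FS = R / T = 399.1 / 856.8 = 0.466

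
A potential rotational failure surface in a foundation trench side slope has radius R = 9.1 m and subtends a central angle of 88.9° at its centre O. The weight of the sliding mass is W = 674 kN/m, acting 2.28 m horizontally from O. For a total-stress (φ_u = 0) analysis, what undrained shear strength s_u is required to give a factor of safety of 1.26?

s_u = 15.1 kPa

FS = s_u·L_a·R / (W·d), so s_u = FS·W·d / (L_a·R).
Arc length L_a = R·θ = 9.1·(88.9°·π/180) = 9.1·1.5516 = 14.12 m
s_u = 1.26·674·2.28 / (14.12·9.1) = 1936.3 / 128.49 = 15.07 kPa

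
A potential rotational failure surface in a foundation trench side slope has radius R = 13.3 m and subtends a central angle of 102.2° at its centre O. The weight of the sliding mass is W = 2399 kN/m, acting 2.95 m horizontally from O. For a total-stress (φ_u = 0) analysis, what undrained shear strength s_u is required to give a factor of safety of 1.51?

FS = s_u·L_a·R / (W·d), so s_u = FS·W·d / (L_a·R).
Arc length L_a = R·θ = 13.3·(102.2°·π/180) = 13.3·1.7837 = 23.72 m
s_u = 1.51·2399·2.95 / (23.72·13.3) = 10686.3 / 315.52 = 33.87 kPa

s_u = 33.9 kPa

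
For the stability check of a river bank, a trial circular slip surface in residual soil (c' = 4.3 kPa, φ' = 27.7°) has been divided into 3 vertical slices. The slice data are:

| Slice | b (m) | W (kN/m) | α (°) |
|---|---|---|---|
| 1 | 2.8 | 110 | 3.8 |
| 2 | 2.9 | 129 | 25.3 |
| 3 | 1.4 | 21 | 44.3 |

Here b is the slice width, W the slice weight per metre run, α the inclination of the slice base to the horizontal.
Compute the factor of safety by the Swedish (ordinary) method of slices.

FS = 2.09

Ordinary method of slices: FS = Σ[c'·Δl_i + (W_i cosα_i)·tanφ'] / Σ W_i sinα_i, with Δl_i = b_i / cosα_i.
Slice 1: Δl = 2.8/cos3.8° = 2.806 m; N'_1 = 110·cos3.8° = 109.8; c'Δl = 12.07; W sinα = 7.3
Slice 2: Δl = 2.9/cos25.3° = 3.208 m; N'_2 = 129·cos25.3° = 116.6; c'Δl = 13.79; W sinα = 55.1
Slice 3: Δl = 1.4/cos44.3° = 1.956 m; N'_3 = 21·cos44.3° = 15.0; c'Δl = 8.41; W sinα = 14.7
Σc'Δl = 34.3 kN/m; ΣN' = 241.4 kN/m; ΣW sinα = 77.1 kN/m
Resisting = 34.3 + 241.4·tan27.7° = 34.3 + 126.7 = 161.0 kN/m
FS = 161.0 / 77.1 = 2.089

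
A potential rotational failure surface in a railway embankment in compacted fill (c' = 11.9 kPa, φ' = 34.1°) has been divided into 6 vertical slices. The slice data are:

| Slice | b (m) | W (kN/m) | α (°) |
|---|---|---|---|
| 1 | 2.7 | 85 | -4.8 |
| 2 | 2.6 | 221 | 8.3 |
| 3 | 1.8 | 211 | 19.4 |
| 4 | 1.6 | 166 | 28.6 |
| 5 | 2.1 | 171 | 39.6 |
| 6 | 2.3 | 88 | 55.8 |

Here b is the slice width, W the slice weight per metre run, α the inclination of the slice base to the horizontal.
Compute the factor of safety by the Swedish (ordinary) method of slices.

FS = 2.11

Ordinary method of slices: FS = Σ[c'·Δl_i + (W_i cosα_i)·tanφ'] / Σ W_i sinα_i, with Δl_i = b_i / cosα_i.
Slice 1: Δl = 2.7/cos(-4.8°) = 2.710 m; N'_1 = 85·cos(-4.8°) = 84.7; c'Δl = 32.24; W sinα = -7.1
Slice 2: Δl = 2.6/cos8.3° = 2.628 m; N'_2 = 221·cos8.3° = 218.7; c'Δl = 31.27; W sinα = 31.9
Slice 3: Δl = 1.8/cos19.4° = 1.908 m; N'_3 = 211·cos19.4° = 199.0; c'Δl = 22.71; W sinα = 70.1
Slice 4: Δl = 1.6/cos28.6° = 1.822 m; N'_4 = 166·cos28.6° = 145.7; c'Δl = 21.69; W sinα = 79.5
Slice 5: Δl = 2.1/cos39.6° = 2.725 m; N'_5 = 171·cos39.6° = 131.8; c'Δl = 32.43; W sinα = 109.0
Slice 6: Δl = 2.3/cos55.8° = 4.092 m; N'_6 = 88·cos55.8° = 49.5; c'Δl = 48.69; W sinα = 72.8
Σc'Δl = 189.0 kN/m; ΣN' = 829.4 kN/m; ΣW sinα = 356.1 kN/m
Resisting = 189.0 + 829.4·tan34.1° = 189.0 + 561.5 = 750.6 kN/m
FS = 750.6 / 356.1 = 2.108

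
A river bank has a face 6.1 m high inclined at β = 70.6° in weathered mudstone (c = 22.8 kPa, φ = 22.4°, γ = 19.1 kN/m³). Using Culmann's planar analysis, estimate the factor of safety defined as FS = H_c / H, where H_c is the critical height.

H_c = (4c/γ) · sinβ cosφ / [1 − cos(β − φ)]
    = (4·22.8/19.1) · sin70.6°·cos22.4° / [1 − cos48.2°]
    = 4.775 · 0.8721 / 0.3335 = 12.49 m
FS = H_c / H = 12.49 / 6.1 = 2.047

FS = 2.05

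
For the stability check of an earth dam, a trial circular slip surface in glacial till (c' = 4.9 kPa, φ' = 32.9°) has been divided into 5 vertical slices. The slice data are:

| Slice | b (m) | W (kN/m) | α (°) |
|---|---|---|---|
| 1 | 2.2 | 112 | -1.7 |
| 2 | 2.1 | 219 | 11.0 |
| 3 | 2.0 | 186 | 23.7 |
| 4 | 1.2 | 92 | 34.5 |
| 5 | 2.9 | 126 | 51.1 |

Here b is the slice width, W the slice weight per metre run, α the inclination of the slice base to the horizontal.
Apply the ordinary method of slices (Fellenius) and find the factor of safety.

FS = 1.84

Ordinary method of slices: FS = Σ[c'·Δl_i + (W_i cosα_i)·tanφ'] / Σ W_i sinα_i, with Δl_i = b_i / cosα_i.
Slice 1: Δl = 2.2/cos(-1.7°) = 2.201 m; N'_1 = 112·cos(-1.7°) = 112.0; c'Δl = 10.78; W sinα = -3.3
Slice 2: Δl = 2.1/cos11.0° = 2.139 m; N'_2 = 219·cos11.0° = 215.0; c'Δl = 10.48; W sinα = 41.8
Slice 3: Δl = 2.0/cos23.7° = 2.184 m; N'_3 = 186·cos23.7° = 170.3; c'Δl = 10.70; W sinα = 74.8
Slice 4: Δl = 1.2/cos34.5° = 1.456 m; N'_4 = 92·cos34.5° = 75.8; c'Δl = 7.13; W sinα = 52.1
Slice 5: Δl = 2.9/cos51.1° = 4.618 m; N'_5 = 126·cos51.1° = 79.1; c'Δl = 22.63; W sinα = 98.1
Σc'Δl = 61.7 kN/m; ΣN' = 652.2 kN/m; ΣW sinα = 263.4 kN/m
Resisting = 61.7 + 652.2·tan32.9° = 61.7 + 421.9 = 483.6 kN/m
FS = 483.6 / 263.4 = 1.836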